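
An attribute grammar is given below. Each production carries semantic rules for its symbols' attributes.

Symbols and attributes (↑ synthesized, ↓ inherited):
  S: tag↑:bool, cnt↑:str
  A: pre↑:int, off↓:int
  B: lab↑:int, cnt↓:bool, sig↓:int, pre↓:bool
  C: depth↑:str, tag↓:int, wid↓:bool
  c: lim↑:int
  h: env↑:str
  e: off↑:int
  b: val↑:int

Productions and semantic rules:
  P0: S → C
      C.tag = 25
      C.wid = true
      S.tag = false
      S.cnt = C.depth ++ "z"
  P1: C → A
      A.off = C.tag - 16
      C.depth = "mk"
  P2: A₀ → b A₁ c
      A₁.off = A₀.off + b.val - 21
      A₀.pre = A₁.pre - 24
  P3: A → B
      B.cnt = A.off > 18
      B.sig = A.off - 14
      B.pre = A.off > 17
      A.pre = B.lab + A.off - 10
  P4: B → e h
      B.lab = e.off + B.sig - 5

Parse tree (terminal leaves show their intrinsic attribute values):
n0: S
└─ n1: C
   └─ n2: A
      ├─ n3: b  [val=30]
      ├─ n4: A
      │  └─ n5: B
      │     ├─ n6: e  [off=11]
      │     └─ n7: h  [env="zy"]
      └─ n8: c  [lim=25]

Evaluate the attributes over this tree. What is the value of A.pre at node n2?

-6

1. n1.tag = 25  [25]
2. n1.wid = true  [true]
3. n2.off = 9  [C.tag - 16]
4. n3.val = 30  [terminal]
5. n4.off = 18  [A₀.off + b.val - 21]
6. n5.cnt = false  [A.off > 18]
7. n5.sig = 4  [A.off - 14]
8. n5.pre = true  [A.off > 17]
9. n6.off = 11  [terminal]
10. n7.env = "zy"  [terminal]
11. n5.lab = 10  [e.off + B.sig - 5]
12. n4.pre = 18  [B.lab + A.off - 10]
13. n8.lim = 25  [terminal]
14. n2.pre = -6  [A₁.pre - 24]
15. n1.depth = "mk"  ["mk"]
16. n0.tag = false  [false]
17. n0.cnt = "mkz"  [C.depth ++ "z"]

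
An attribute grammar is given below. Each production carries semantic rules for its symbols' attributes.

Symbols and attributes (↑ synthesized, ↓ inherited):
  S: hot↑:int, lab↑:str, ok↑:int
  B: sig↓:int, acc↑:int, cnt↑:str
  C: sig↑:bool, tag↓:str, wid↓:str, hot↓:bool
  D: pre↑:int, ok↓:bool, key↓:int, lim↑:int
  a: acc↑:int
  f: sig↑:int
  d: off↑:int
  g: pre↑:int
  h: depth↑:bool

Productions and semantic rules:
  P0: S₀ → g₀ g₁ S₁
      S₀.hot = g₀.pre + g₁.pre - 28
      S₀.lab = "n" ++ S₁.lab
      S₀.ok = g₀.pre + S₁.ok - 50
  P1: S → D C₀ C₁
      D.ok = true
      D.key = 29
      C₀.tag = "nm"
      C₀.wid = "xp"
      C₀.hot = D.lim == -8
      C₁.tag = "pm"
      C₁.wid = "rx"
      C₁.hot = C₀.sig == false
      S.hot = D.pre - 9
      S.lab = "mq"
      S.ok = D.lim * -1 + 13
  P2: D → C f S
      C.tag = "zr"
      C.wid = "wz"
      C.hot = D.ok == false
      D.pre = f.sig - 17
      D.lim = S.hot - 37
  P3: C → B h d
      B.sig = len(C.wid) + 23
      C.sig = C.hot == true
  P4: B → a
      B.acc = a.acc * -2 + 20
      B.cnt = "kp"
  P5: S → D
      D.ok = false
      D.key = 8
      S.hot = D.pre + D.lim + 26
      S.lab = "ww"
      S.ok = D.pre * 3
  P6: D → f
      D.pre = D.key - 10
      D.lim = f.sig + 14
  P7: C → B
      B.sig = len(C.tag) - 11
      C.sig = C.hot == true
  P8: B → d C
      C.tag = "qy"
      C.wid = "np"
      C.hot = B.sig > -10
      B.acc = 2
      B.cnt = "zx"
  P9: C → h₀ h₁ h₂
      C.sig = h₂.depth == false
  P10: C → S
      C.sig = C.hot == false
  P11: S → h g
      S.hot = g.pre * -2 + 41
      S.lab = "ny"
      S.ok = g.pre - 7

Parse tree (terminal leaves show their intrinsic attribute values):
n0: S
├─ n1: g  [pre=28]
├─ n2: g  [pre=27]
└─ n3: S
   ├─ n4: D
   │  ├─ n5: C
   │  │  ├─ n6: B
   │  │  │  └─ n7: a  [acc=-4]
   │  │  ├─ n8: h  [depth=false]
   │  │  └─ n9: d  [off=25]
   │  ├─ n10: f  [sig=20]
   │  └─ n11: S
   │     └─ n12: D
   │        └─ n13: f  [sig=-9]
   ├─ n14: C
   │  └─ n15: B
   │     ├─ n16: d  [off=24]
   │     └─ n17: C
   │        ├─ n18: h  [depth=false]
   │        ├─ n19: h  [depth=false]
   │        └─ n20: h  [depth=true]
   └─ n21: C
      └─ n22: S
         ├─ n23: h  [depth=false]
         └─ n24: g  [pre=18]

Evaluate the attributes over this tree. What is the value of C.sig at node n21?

true

1. n1.pre = 28  [terminal]
2. n2.pre = 27  [terminal]
3. n4.ok = true  [true]
4. n4.key = 29  [29]
5. n5.tag = "zr"  ["zr"]
6. n5.wid = "wz"  ["wz"]
7. n5.hot = false  [D.ok == false]
8. n6.sig = 25  [len(C.wid) + 23]
9. n7.acc = -4  [terminal]
10. n6.acc = 28  [a.acc * -2 + 20]
11. n6.cnt = "kp"  ["kp"]
12. n8.depth = false  [terminal]
13. n9.off = 25  [terminal]
14. n5.sig = false  [C.hot == true]
15. n10.sig = 20  [terminal]
16. n12.ok = false  [false]
17. n12.key = 8  [8]
18. n13.sig = -9  [terminal]
19. n12.pre = -2  [D.key - 10]
20. n12.lim = 5  [f.sig + 14]
21. n11.hot = 29  [D.pre + D.lim + 26]
22. n11.lab = "ww"  ["ww"]
23. n11.ok = -6  [D.pre * 3]
24. n4.pre = 3  [f.sig - 17]
25. n4.lim = -8  [S.hot - 37]
26. n14.tag = "nm"  ["nm"]
27. n14.wid = "xp"  ["xp"]
28. n14.hot = true  [D.lim == -8]
29. n15.sig = -9  [len(C.tag) - 11]
30. n16.off = 24  [terminal]
31. n17.tag = "qy"  ["qy"]
32. n17.wid = "np"  ["np"]
33. n17.hot = true  [B.sig > -10]
34. n18.depth = false  [terminal]
35. n19.depth = false  [terminal]
36. n20.depth = true  [terminal]
37. n17.sig = false  [h₂.depth == false]
38. n15.acc = 2  [2]
39. n15.cnt = "zx"  ["zx"]
40. n14.sig = true  [C.hot == true]
41. n21.tag = "pm"  ["pm"]
42. n21.wid = "rx"  ["rx"]
43. n21.hot = false  [C₀.sig == false]
44. n23.depth = false  [terminal]
45. n24.pre = 18  [terminal]
46. n22.hot = 5  [g.pre * -2 + 41]
47. n22.lab = "ny"  ["ny"]
48. n22.ok = 11  [g.pre - 7]
49. n21.sig = true  [C.hot == false]
50. n3.hot = -6  [D.pre - 9]
51. n3.lab = "mq"  ["mq"]
52. n3.ok = 21  [D.lim * -1 + 13]
53. n0.hot = 27  [g₀.pre + g₁.pre - 28]
54. n0.lab = "nmq"  ["n" ++ S₁.lab]
55. n0.ok = -1  [g₀.pre + S₁.ok - 50]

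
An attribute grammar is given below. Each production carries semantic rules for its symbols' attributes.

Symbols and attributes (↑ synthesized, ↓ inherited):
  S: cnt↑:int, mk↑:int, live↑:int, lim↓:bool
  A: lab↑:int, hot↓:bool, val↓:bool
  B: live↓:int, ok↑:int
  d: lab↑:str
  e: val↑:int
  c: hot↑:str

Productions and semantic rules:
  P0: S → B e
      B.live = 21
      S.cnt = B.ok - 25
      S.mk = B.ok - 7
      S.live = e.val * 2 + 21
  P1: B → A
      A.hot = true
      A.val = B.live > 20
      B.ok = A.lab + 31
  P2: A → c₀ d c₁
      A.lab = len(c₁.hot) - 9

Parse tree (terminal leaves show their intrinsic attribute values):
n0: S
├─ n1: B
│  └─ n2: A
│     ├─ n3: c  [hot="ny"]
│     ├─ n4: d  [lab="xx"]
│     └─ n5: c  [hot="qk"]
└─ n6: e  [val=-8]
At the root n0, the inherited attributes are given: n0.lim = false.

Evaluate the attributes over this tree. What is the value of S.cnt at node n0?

1. n0.lim = false  [given at root]
2. n1.live = 21  [21]
3. n2.hot = true  [true]
4. n2.val = true  [B.live > 20]
5. n3.hot = "ny"  [terminal]
6. n4.lab = "xx"  [terminal]
7. n5.hot = "qk"  [terminal]
8. n2.lab = -7  [len(c₁.hot) - 9]
9. n1.ok = 24  [A.lab + 31]
10. n6.val = -8  [terminal]
11. n0.cnt = -1  [B.ok - 25]
12. n0.mk = 17  [B.ok - 7]
13. n0.live = 5  [e.val * 2 + 21]

-1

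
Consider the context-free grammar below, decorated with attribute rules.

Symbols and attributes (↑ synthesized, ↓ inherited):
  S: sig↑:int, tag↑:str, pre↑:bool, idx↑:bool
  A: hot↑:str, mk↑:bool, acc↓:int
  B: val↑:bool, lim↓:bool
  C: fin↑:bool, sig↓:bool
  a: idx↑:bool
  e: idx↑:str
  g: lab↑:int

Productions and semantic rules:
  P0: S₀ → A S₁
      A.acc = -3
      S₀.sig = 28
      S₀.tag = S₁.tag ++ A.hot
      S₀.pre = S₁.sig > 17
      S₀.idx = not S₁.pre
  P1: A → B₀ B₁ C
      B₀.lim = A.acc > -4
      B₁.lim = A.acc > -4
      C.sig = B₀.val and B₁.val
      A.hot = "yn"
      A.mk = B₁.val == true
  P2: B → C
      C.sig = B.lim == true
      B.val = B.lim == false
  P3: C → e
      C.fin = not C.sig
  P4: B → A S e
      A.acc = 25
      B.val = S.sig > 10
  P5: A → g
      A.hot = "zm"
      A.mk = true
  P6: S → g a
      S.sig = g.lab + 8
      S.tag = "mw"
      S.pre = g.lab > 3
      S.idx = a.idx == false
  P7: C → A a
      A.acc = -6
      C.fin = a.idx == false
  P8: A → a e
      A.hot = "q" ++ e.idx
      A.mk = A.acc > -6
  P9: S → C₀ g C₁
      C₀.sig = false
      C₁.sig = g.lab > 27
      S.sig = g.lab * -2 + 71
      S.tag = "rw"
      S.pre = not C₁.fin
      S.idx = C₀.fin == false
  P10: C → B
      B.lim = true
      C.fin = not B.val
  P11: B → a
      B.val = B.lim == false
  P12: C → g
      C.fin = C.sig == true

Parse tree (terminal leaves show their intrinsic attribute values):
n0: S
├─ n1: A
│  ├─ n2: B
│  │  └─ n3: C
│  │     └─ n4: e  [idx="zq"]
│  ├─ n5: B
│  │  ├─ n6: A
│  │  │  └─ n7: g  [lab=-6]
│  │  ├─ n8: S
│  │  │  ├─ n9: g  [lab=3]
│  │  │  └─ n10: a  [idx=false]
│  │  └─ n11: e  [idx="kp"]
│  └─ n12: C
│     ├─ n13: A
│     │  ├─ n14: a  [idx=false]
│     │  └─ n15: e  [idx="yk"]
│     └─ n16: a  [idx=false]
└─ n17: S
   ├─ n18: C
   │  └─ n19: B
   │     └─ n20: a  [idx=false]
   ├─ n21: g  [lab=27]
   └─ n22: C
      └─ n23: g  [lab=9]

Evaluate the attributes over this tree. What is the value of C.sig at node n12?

1. n1.acc = -3  [-3]
2. n2.lim = true  [A.acc > -4]
3. n3.sig = true  [B.lim == true]
4. n4.idx = "zq"  [terminal]
5. n3.fin = false  [not C.sig]
6. n2.val = false  [B.lim == false]
7. n5.lim = true  [A.acc > -4]
8. n6.acc = 25  [25]
9. n7.lab = -6  [terminal]
10. n6.hot = "zm"  ["zm"]
11. n6.mk = true  [true]
12. n9.lab = 3  [terminal]
13. n10.idx = false  [terminal]
14. n8.sig = 11  [g.lab + 8]
15. n8.tag = "mw"  ["mw"]
16. n8.pre = false  [g.lab > 3]
17. n8.idx = true  [a.idx == false]
18. n11.idx = "kp"  [terminal]
19. n5.val = true  [S.sig > 10]
20. n12.sig = false  [B₀.val and B₁.val]
21. n13.acc = -6  [-6]
22. n14.idx = false  [terminal]
23. n15.idx = "yk"  [terminal]
24. n13.hot = "qyk"  ["q" ++ e.idx]
25. n13.mk = false  [A.acc > -6]
26. n16.idx = false  [terminal]
27. n12.fin = true  [a.idx == false]
28. n1.hot = "yn"  ["yn"]
29. n1.mk = true  [B₁.val == true]
30. n18.sig = false  [false]
31. n19.lim = true  [true]
32. n20.idx = false  [terminal]
33. n19.val = false  [B.lim == false]
34. n18.fin = true  [not B.val]
35. n21.lab = 27  [terminal]
36. n22.sig = false  [g.lab > 27]
37. n23.lab = 9  [terminal]
38. n22.fin = false  [C.sig == true]
39. n17.sig = 17  [g.lab * -2 + 71]
40. n17.tag = "rw"  ["rw"]
41. n17.pre = true  [not C₁.fin]
42. n17.idx = false  [C₀.fin == false]
43. n0.sig = 28  [28]
44. n0.tag = "rwyn"  [S₁.tag ++ A.hot]
45. n0.pre = false  [S₁.sig > 17]
46. n0.idx = false  [not S₁.pre]

false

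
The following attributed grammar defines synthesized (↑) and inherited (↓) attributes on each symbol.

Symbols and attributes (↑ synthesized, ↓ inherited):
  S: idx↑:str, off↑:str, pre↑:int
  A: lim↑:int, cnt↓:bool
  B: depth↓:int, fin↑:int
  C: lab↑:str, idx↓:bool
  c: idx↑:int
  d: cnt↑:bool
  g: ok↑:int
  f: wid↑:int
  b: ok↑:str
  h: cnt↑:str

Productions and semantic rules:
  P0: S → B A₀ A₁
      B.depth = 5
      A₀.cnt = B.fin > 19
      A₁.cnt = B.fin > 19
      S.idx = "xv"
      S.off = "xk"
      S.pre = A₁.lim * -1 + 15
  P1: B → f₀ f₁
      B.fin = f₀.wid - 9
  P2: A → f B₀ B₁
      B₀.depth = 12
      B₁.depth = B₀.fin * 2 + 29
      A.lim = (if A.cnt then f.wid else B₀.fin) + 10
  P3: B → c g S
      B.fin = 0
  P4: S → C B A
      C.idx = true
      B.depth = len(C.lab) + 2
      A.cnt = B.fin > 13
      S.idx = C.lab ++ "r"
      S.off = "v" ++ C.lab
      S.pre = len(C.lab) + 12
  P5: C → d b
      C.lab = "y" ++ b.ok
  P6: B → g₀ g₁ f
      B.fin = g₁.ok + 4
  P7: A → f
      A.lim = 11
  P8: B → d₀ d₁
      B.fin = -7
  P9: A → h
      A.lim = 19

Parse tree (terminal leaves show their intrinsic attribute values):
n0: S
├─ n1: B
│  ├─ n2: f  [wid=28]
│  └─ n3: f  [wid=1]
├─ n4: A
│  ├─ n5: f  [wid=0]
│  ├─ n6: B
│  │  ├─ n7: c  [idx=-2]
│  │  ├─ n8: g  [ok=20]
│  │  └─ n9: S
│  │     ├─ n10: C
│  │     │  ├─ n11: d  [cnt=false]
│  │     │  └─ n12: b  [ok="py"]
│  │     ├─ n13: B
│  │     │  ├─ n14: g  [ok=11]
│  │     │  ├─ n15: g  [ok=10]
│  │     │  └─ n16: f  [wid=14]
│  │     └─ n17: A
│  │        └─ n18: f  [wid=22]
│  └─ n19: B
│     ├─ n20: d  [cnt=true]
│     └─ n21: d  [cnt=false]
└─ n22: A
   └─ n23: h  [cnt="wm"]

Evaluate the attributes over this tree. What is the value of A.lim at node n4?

1. n1.depth = 5  [5]
2. n2.wid = 28  [terminal]
3. n3.wid = 1  [terminal]
4. n1.fin = 19  [f₀.wid - 9]
5. n4.cnt = false  [B.fin > 19]
6. n5.wid = 0  [terminal]
7. n6.depth = 12  [12]
8. n7.idx = -2  [terminal]
9. n8.ok = 20  [terminal]
10. n10.idx = true  [true]
11. n11.cnt = false  [terminal]
12. n12.ok = "py"  [terminal]
13. n10.lab = "ypy"  ["y" ++ b.ok]
14. n13.depth = 5  [len(C.lab) + 2]
15. n14.ok = 11  [terminal]
16. n15.ok = 10  [terminal]
17. n16.wid = 14  [terminal]
18. n13.fin = 14  [g₁.ok + 4]
19. n17.cnt = true  [B.fin > 13]
20. n18.wid = 22  [terminal]
21. n17.lim = 11  [11]
22. n9.idx = "ypyr"  [C.lab ++ "r"]
23. n9.off = "vypy"  ["v" ++ C.lab]
24. n9.pre = 15  [len(C.lab) + 12]
25. n6.fin = 0  [0]
26. n19.depth = 29  [B₀.fin * 2 + 29]
27. n20.cnt = true  [terminal]
28. n21.cnt = false  [terminal]
29. n19.fin = -7  [-7]
30. n4.lim = 10  [(if A.cnt then f.wid else B₀.fin) + 10]
31. n22.cnt = false  [B.fin > 19]
32. n23.cnt = "wm"  [terminal]
33. n22.lim = 19  [19]
34. n0.idx = "xv"  ["xv"]
35. n0.off = "xk"  ["xk"]
36. n0.pre = -4  [A₁.lim * -1 + 15]

10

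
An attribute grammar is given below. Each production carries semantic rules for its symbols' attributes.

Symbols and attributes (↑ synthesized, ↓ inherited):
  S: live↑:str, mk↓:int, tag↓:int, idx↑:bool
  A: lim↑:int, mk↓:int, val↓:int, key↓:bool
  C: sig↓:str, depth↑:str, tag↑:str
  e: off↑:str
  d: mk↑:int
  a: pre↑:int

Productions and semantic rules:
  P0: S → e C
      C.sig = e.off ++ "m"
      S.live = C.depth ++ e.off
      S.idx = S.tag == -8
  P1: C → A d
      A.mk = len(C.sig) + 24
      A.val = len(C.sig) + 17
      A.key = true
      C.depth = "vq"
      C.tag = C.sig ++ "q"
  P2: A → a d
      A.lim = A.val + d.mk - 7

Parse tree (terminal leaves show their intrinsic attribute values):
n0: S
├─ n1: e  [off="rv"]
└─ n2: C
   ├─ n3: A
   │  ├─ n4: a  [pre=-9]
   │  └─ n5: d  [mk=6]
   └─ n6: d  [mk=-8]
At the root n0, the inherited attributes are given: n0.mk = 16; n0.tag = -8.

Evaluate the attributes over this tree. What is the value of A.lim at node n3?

19

1. n0.mk = 16  [given at root]
2. n0.tag = -8  [given at root]
3. n1.off = "rv"  [terminal]
4. n2.sig = "rvm"  [e.off ++ "m"]
5. n3.mk = 27  [len(C.sig) + 24]
6. n3.val = 20  [len(C.sig) + 17]
7. n3.key = true  [true]
8. n4.pre = -9  [terminal]
9. n5.mk = 6  [terminal]
10. n3.lim = 19  [A.val + d.mk - 7]
11. n6.mk = -8  [terminal]
12. n2.depth = "vq"  ["vq"]
13. n2.tag = "rvmq"  [C.sig ++ "q"]
14. n0.live = "vqrv"  [C.depth ++ e.off]
15. n0.idx = true  [S.tag == -8]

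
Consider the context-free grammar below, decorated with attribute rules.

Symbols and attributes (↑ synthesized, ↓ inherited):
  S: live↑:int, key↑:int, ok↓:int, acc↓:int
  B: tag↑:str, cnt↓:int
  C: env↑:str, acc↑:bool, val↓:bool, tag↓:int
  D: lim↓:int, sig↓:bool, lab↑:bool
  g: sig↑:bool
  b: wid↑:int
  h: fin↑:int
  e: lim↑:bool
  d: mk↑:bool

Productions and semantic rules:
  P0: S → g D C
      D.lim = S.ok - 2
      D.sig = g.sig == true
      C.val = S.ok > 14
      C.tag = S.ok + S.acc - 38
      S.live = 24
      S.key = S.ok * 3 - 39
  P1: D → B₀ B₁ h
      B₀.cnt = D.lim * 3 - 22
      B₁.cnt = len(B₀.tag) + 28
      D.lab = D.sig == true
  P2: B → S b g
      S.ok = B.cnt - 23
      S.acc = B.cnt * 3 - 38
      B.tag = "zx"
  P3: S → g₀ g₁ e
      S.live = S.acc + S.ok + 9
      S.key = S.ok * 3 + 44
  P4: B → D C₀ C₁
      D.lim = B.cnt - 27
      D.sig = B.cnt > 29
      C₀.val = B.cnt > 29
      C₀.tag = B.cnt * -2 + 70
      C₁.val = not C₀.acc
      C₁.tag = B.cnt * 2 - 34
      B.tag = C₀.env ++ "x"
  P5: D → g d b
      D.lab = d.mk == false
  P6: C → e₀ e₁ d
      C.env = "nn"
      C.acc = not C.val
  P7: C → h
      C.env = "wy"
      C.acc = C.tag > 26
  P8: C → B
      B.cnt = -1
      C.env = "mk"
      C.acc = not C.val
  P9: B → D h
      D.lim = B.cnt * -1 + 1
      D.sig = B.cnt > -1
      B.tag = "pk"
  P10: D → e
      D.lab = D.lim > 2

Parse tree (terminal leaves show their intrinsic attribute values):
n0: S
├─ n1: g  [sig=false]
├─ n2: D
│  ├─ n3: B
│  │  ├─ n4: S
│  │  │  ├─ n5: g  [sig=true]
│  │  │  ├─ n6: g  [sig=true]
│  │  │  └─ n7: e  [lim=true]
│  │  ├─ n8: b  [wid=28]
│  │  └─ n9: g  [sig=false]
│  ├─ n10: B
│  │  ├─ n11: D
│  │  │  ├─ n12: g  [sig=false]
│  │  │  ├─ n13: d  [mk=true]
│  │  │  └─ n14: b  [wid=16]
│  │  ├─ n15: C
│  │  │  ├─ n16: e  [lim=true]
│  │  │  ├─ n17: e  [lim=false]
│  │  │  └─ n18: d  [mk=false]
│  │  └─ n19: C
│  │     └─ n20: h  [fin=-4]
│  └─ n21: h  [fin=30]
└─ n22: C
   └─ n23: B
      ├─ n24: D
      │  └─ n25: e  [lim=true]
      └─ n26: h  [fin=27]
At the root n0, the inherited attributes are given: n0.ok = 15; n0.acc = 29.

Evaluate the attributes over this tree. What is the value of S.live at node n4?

16

1. n0.ok = 15  [given at root]
2. n0.acc = 29  [given at root]
3. n1.sig = false  [terminal]
4. n2.lim = 13  [S.ok - 2]
5. n2.sig = false  [g.sig == true]
6. n3.cnt = 17  [D.lim * 3 - 22]
7. n4.ok = -6  [B.cnt - 23]
8. n4.acc = 13  [B.cnt * 3 - 38]
9. n5.sig = true  [terminal]
10. n6.sig = true  [terminal]
11. n7.lim = true  [terminal]
12. n4.live = 16  [S.acc + S.ok + 9]
13. n4.key = 26  [S.ok * 3 + 44]
14. n8.wid = 28  [terminal]
15. n9.sig = false  [terminal]
16. n3.tag = "zx"  ["zx"]
17. n10.cnt = 30  [len(B₀.tag) + 28]
18. n11.lim = 3  [B.cnt - 27]
19. n11.sig = true  [B.cnt > 29]
20. n12.sig = false  [terminal]
21. n13.mk = true  [terminal]
22. n14.wid = 16  [terminal]
23. n11.lab = false  [d.mk == false]
24. n15.val = true  [B.cnt > 29]
25. n15.tag = 10  [B.cnt * -2 + 70]
26. n16.lim = true  [terminal]
27. n17.lim = false  [terminal]
28. n18.mk = false  [terminal]
29. n15.env = "nn"  ["nn"]
30. n15.acc = false  [not C.val]
31. n19.val = true  [not C₀.acc]
32. n19.tag = 26  [B.cnt * 2 - 34]
33. n20.fin = -4  [terminal]
34. n19.env = "wy"  ["wy"]
35. n19.acc = false  [C.tag > 26]
36. n10.tag = "nnx"  [C₀.env ++ "x"]
37. n21.fin = 30  [terminal]
38. n2.lab = false  [D.sig == true]
39. n22.val = true  [S.ok > 14]
40. n22.tag = 6  [S.ok + S.acc - 38]
41. n23.cnt = -1  [-1]
42. n24.lim = 2  [B.cnt * -1 + 1]
43. n24.sig = false  [B.cnt > -1]
44. n25.lim = true  [terminal]
45. n24.lab = false  [D.lim > 2]
46. n26.fin = 27  [terminal]
47. n23.tag = "pk"  ["pk"]
48. n22.env = "mk"  ["mk"]
49. n22.acc = false  [not C.val]
50. n0.live = 24  [24]
51. n0.key = 6  [S.ok * 3 - 39]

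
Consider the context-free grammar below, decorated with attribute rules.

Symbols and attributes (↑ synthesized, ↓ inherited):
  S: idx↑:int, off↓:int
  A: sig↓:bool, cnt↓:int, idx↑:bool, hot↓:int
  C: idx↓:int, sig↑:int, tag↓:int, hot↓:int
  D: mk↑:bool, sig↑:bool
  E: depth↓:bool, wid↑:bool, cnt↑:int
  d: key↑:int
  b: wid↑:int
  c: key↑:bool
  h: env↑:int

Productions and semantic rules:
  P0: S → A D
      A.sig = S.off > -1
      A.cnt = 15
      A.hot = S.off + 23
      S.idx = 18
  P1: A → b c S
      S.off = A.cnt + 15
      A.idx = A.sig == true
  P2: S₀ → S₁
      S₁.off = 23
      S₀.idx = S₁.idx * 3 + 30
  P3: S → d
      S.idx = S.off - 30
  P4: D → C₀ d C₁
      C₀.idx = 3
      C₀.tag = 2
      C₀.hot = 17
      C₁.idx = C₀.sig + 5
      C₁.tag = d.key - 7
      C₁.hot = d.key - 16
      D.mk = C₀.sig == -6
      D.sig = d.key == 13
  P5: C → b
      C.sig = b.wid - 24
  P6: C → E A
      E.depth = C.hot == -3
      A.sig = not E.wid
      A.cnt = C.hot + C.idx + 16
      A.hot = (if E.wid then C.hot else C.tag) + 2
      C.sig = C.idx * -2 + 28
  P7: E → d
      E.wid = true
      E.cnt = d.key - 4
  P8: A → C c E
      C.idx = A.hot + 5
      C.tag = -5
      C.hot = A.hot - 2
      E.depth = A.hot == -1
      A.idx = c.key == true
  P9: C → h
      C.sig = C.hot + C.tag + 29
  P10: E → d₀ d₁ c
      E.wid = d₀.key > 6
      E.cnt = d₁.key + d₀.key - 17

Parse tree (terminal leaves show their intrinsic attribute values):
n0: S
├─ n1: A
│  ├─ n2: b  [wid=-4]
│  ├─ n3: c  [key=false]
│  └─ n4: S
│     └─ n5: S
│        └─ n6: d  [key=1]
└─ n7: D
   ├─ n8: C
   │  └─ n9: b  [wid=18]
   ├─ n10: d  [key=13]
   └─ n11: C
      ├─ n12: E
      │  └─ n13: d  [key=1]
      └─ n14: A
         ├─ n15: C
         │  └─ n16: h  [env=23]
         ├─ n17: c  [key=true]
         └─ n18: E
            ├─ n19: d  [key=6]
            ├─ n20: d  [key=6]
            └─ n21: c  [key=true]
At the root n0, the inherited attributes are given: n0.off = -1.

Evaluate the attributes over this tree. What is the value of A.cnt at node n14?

12

1. n0.off = -1  [given at root]
2. n1.sig = false  [S.off > -1]
3. n1.cnt = 15  [15]
4. n1.hot = 22  [S.off + 23]
5. n2.wid = -4  [terminal]
6. n3.key = false  [terminal]
7. n4.off = 30  [A.cnt + 15]
8. n5.off = 23  [23]
9. n6.key = 1  [terminal]
10. n5.idx = -7  [S.off - 30]
11. n4.idx = 9  [S₁.idx * 3 + 30]
12. n1.idx = false  [A.sig == true]
13. n8.idx = 3  [3]
14. n8.tag = 2  [2]
15. n8.hot = 17  [17]
16. n9.wid = 18  [terminal]
17. n8.sig = -6  [b.wid - 24]
18. n10.key = 13  [terminal]
19. n11.idx = -1  [C₀.sig + 5]
20. n11.tag = 6  [d.key - 7]
21. n11.hot = -3  [d.key - 16]
22. n12.depth = true  [C.hot == -3]
23. n13.key = 1  [terminal]
24. n12.wid = true  [true]
25. n12.cnt = -3  [d.key - 4]
26. n14.sig = false  [not E.wid]
27. n14.cnt = 12  [C.hot + C.idx + 16]
28. n14.hot = -1  [(if E.wid then C.hot else C.tag) + 2]
29. n15.idx = 4  [A.hot + 5]
30. n15.tag = -5  [-5]
31. n15.hot = -3  [A.hot - 2]
32. n16.env = 23  [terminal]
33. n15.sig = 21  [C.hot + C.tag + 29]
34. n17.key = true  [terminal]
35. n18.depth = true  [A.hot == -1]
36. n19.key = 6  [terminal]
37. n20.key = 6  [terminal]
38. n21.key = true  [terminal]
39. n18.wid = false  [d₀.key > 6]
40. n18.cnt = -5  [d₁.key + d₀.key - 17]
41. n14.idx = true  [c.key == true]
42. n11.sig = 30  [C.idx * -2 + 28]
43. n7.mk = true  [C₀.sig == -6]
44. n7.sig = true  [d.key == 13]
45. n0.idx = 18  [18]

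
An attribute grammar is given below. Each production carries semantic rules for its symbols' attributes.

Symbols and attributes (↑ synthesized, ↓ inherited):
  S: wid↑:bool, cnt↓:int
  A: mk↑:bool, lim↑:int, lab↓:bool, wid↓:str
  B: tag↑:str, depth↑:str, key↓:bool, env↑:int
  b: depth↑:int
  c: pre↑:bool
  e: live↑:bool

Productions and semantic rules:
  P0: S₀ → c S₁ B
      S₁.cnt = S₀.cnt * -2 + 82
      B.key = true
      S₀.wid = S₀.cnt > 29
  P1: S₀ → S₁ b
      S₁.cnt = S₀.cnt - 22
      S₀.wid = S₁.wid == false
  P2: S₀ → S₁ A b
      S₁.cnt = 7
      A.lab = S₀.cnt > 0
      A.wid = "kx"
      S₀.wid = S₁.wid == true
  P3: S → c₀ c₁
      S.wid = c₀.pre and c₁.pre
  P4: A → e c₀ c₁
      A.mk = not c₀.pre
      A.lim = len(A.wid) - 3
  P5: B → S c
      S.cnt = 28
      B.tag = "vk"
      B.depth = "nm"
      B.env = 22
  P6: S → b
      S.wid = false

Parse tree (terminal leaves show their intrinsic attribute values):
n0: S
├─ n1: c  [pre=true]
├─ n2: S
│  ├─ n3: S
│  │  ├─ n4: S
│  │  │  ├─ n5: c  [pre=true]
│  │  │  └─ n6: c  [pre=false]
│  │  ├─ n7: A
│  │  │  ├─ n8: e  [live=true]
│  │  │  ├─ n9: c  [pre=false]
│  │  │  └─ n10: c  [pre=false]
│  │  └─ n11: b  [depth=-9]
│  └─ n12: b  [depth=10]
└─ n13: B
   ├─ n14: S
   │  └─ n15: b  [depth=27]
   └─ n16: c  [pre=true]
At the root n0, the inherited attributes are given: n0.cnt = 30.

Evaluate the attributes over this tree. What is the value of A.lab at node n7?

1. n0.cnt = 30  [given at root]
2. n1.pre = true  [terminal]
3. n2.cnt = 22  [S₀.cnt * -2 + 82]
4. n3.cnt = 0  [S₀.cnt - 22]
5. n4.cnt = 7  [7]
6. n5.pre = true  [terminal]
7. n6.pre = false  [terminal]
8. n4.wid = false  [c₀.pre and c₁.pre]
9. n7.lab = false  [S₀.cnt > 0]
10. n7.wid = "kx"  ["kx"]
11. n8.live = true  [terminal]
12. n9.pre = false  [terminal]
13. n10.pre = false  [terminal]
14. n7.mk = true  [not c₀.pre]
15. n7.lim = -1  [len(A.wid) - 3]
16. n11.depth = -9  [terminal]
17. n3.wid = false  [S₁.wid == true]
18. n12.depth = 10  [terminal]
19. n2.wid = true  [S₁.wid == false]
20. n13.key = true  [true]
21. n14.cnt = 28  [28]
22. n15.depth = 27  [terminal]
23. n14.wid = false  [false]
24. n16.pre = true  [terminal]
25. n13.tag = "vk"  ["vk"]
26. n13.depth = "nm"  ["nm"]
27. n13.env = 22  [22]
28. n0.wid = true  [S₀.cnt > 29]

false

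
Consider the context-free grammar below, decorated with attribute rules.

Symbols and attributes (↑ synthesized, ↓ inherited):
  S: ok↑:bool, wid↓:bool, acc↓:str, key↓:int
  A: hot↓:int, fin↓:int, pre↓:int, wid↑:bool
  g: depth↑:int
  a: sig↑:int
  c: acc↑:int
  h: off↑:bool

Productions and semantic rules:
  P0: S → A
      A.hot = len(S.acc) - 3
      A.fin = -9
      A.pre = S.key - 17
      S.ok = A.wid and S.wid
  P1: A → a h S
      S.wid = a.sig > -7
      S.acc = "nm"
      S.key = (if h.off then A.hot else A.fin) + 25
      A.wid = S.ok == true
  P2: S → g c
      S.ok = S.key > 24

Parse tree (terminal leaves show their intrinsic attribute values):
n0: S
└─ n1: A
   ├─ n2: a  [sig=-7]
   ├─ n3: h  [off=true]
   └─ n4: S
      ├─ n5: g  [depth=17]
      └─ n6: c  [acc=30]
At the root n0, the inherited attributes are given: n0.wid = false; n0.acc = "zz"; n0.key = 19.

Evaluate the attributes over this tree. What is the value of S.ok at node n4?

false

1. n0.wid = false  [given at root]
2. n0.acc = "zz"  [given at root]
3. n0.key = 19  [given at root]
4. n1.hot = -1  [len(S.acc) - 3]
5. n1.fin = -9  [-9]
6. n1.pre = 2  [S.key - 17]
7. n2.sig = -7  [terminal]
8. n3.off = true  [terminal]
9. n4.wid = false  [a.sig > -7]
10. n4.acc = "nm"  ["nm"]
11. n4.key = 24  [(if h.off then A.hot else A.fin) + 25]
12. n5.depth = 17  [terminal]
13. n6.acc = 30  [terminal]
14. n4.ok = false  [S.key > 24]
15. n1.wid = false  [S.ok == true]
16. n0.ok = false  [A.wid and S.wid]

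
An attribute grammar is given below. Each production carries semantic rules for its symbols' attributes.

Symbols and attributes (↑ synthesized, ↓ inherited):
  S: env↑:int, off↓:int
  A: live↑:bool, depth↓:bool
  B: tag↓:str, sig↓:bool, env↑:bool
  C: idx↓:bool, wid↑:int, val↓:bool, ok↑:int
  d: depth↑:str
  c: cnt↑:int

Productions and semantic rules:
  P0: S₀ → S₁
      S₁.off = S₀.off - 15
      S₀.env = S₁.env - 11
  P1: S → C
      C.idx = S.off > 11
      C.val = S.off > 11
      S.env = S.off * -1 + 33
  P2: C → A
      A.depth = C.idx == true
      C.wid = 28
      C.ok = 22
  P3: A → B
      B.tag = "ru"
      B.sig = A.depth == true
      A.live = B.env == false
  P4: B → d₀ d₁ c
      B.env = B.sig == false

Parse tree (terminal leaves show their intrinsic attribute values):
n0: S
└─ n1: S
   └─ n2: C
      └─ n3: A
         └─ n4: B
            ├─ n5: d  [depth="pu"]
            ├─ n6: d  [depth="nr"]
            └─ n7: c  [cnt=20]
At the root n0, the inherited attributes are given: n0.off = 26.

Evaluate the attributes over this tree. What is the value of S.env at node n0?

11

1. n0.off = 26  [given at root]
2. n1.off = 11  [S₀.off - 15]
3. n2.idx = false  [S.off > 11]
4. n2.val = false  [S.off > 11]
5. n3.depth = false  [C.idx == true]
6. n4.tag = "ru"  ["ru"]
7. n4.sig = false  [A.depth == true]
8. n5.depth = "pu"  [terminal]
9. n6.depth = "nr"  [terminal]
10. n7.cnt = 20  [terminal]
11. n4.env = true  [B.sig == false]
12. n3.live = false  [B.env == false]
13. n2.wid = 28  [28]
14. n2.ok = 22  [22]
15. n1.env = 22  [S.off * -1 + 33]
16. n0.env = 11  [S₁.env - 11]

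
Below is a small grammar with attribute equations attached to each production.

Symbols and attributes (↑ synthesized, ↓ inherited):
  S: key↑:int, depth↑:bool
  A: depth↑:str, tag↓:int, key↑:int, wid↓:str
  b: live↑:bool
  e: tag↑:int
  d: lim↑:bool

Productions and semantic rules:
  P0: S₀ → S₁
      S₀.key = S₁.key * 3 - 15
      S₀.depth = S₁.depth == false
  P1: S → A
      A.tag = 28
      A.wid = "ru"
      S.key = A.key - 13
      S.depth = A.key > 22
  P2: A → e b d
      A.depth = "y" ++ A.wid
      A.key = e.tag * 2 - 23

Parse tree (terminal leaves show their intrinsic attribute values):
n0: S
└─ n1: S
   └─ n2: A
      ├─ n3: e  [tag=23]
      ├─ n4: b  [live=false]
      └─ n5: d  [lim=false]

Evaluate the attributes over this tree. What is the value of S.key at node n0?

1. n2.tag = 28  [28]
2. n2.wid = "ru"  ["ru"]
3. n3.tag = 23  [terminal]
4. n4.live = false  [terminal]
5. n5.lim = false  [terminal]
6. n2.depth = "yru"  ["y" ++ A.wid]
7. n2.key = 23  [e.tag * 2 - 23]
8. n1.key = 10  [A.key - 13]
9. n1.depth = true  [A.key > 22]
10. n0.key = 15  [S₁.key * 3 - 15]
11. n0.depth = false  [S₁.depth == false]

15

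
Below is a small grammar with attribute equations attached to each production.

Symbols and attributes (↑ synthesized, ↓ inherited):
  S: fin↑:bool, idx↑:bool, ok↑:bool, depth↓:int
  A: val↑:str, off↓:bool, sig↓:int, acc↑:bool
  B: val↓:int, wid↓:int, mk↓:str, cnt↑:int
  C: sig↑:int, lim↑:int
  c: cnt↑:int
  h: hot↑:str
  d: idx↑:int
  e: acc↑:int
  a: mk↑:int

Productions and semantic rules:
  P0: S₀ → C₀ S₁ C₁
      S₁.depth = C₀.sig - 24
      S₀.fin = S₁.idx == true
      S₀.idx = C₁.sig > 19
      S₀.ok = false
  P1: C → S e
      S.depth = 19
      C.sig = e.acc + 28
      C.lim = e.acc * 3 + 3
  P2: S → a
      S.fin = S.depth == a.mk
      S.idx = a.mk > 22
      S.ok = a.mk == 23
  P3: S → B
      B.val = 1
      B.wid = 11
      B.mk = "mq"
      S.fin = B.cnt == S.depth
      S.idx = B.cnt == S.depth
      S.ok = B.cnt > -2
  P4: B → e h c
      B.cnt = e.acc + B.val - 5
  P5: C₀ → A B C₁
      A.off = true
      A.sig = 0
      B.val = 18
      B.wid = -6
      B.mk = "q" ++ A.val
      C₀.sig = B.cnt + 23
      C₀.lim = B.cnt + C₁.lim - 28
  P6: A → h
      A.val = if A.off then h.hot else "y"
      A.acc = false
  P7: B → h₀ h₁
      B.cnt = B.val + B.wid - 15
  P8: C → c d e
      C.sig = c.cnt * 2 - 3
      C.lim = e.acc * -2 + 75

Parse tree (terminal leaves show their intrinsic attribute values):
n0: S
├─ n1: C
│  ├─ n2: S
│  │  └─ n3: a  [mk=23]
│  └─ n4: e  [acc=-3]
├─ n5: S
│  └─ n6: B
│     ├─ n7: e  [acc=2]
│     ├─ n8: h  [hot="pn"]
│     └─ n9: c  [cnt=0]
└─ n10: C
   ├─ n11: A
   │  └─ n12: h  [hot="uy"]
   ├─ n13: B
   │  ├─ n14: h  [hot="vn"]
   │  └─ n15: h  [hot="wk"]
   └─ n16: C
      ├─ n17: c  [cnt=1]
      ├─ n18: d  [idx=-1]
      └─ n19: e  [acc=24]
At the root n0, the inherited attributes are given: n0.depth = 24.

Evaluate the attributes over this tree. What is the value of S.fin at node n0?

false

1. n0.depth = 24  [given at root]
2. n2.depth = 19  [19]
3. n3.mk = 23  [terminal]
4. n2.fin = false  [S.depth == a.mk]
5. n2.idx = true  [a.mk > 22]
6. n2.ok = true  [a.mk == 23]
7. n4.acc = -3  [terminal]
8. n1.sig = 25  [e.acc + 28]
9. n1.lim = -6  [e.acc * 3 + 3]
10. n5.depth = 1  [C₀.sig - 24]
11. n6.val = 1  [1]
12. n6.wid = 11  [11]
13. n6.mk = "mq"  ["mq"]
14. n7.acc = 2  [terminal]
15. n8.hot = "pn"  [terminal]
16. n9.cnt = 0  [terminal]
17. n6.cnt = -2  [e.acc + B.val - 5]
18. n5.fin = false  [B.cnt == S.depth]
19. n5.idx = false  [B.cnt == S.depth]
20. n5.ok = false  [B.cnt > -2]
21. n11.off = true  [true]
22. n11.sig = 0  [0]
23. n12.hot = "uy"  [terminal]
24. n11.val = "uy"  [if A.off then h.hot else "y"]
25. n11.acc = false  [false]
26. n13.val = 18  [18]
27. n13.wid = -6  [-6]
28. n13.mk = "quy"  ["q" ++ A.val]
29. n14.hot = "vn"  [terminal]
30. n15.hot = "wk"  [terminal]
31. n13.cnt = -3  [B.val + B.wid - 15]
32. n17.cnt = 1  [terminal]
33. n18.idx = -1  [terminal]
34. n19.acc = 24  [terminal]
35. n16.sig = -1  [c.cnt * 2 - 3]
36. n16.lim = 27  [e.acc * -2 + 75]
37. n10.sig = 20  [B.cnt + 23]
38. n10.lim = -4  [B.cnt + C₁.lim - 28]
39. n0.fin = false  [S₁.idx == true]
40. n0.idx = true  [C₁.sig > 19]
41. n0.ok = false  [false]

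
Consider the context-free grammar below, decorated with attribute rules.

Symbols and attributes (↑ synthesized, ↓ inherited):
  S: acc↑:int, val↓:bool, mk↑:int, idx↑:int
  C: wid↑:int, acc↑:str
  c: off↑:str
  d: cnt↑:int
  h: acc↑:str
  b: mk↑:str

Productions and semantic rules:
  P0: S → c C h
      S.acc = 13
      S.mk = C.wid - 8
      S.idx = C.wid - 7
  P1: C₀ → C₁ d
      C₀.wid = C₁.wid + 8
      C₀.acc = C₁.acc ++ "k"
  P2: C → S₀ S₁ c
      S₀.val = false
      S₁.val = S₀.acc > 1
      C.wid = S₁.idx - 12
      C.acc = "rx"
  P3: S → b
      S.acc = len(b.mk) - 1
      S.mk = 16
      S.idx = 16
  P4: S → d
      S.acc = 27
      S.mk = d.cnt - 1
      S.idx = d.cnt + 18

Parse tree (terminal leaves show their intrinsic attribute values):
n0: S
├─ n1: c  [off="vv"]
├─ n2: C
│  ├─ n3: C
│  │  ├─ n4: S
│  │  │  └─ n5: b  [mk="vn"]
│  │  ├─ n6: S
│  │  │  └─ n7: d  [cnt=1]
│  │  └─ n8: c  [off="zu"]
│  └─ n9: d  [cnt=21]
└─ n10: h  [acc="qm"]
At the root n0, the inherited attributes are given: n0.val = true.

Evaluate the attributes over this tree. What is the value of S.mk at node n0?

7

1. n0.val = true  [given at root]
2. n1.off = "vv"  [terminal]
3. n4.val = false  [false]
4. n5.mk = "vn"  [terminal]
5. n4.acc = 1  [len(b.mk) - 1]
6. n4.mk = 16  [16]
7. n4.idx = 16  [16]
8. n6.val = false  [S₀.acc > 1]
9. n7.cnt = 1  [terminal]
10. n6.acc = 27  [27]
11. n6.mk = 0  [d.cnt - 1]
12. n6.idx = 19  [d.cnt + 18]
13. n8.off = "zu"  [terminal]
14. n3.wid = 7  [S₁.idx - 12]
15. n3.acc = "rx"  ["rx"]
16. n9.cnt = 21  [terminal]
17. n2.wid = 15  [C₁.wid + 8]
18. n2.acc = "rxk"  [C₁.acc ++ "k"]
19. n10.acc = "qm"  [terminal]
20. n0.acc = 13  [13]
21. n0.mk = 7  [C.wid - 8]
22. n0.idx = 8  [C.wid - 7]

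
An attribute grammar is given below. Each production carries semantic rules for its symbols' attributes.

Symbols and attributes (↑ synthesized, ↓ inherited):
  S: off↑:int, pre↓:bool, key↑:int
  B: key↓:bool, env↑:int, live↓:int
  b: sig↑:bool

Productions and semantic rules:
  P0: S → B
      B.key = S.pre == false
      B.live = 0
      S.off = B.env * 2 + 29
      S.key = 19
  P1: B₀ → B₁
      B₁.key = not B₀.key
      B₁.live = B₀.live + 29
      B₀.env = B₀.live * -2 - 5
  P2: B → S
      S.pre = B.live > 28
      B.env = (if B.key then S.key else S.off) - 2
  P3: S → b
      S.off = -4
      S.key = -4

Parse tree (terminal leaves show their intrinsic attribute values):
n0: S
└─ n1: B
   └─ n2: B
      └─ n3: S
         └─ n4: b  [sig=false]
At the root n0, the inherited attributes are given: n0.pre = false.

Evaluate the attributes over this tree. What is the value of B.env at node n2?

-6

1. n0.pre = false  [given at root]
2. n1.key = true  [S.pre == false]
3. n1.live = 0  [0]
4. n2.key = false  [not B₀.key]
5. n2.live = 29  [B₀.live + 29]
6. n3.pre = true  [B.live > 28]
7. n4.sig = false  [terminal]
8. n3.off = -4  [-4]
9. n3.key = -4  [-4]
10. n2.env = -6  [(if B.key then S.key else S.off) - 2]
11. n1.env = -5  [B₀.live * -2 - 5]
12. n0.off = 19  [B.env * 2 + 29]
13. n0.key = 19  [19]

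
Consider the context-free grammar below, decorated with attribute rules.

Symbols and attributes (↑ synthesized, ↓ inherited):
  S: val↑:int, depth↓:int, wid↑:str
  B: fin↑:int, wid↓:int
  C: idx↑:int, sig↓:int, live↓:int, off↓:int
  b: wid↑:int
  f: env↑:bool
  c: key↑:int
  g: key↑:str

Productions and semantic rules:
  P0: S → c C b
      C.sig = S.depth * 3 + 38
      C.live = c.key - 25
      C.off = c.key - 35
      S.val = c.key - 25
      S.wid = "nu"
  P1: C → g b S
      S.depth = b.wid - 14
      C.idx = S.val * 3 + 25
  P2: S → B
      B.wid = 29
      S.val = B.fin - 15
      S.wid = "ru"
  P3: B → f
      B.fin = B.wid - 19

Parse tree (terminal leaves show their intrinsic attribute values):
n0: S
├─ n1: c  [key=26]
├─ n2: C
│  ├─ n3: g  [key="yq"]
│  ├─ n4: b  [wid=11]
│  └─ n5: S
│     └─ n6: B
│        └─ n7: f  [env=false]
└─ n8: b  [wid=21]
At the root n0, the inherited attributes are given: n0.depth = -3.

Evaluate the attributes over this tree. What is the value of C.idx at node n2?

10

1. n0.depth = -3  [given at root]
2. n1.key = 26  [terminal]
3. n2.sig = 29  [S.depth * 3 + 38]
4. n2.live = 1  [c.key - 25]
5. n2.off = -9  [c.key - 35]
6. n3.key = "yq"  [terminal]
7. n4.wid = 11  [terminal]
8. n5.depth = -3  [b.wid - 14]
9. n6.wid = 29  [29]
10. n7.env = false  [terminal]
11. n6.fin = 10  [B.wid - 19]
12. n5.val = -5  [B.fin - 15]
13. n5.wid = "ru"  ["ru"]
14. n2.idx = 10  [S.val * 3 + 25]
15. n8.wid = 21  [terminal]
16. n0.val = 1  [c.key - 25]
17. n0.wid = "nu"  ["nu"]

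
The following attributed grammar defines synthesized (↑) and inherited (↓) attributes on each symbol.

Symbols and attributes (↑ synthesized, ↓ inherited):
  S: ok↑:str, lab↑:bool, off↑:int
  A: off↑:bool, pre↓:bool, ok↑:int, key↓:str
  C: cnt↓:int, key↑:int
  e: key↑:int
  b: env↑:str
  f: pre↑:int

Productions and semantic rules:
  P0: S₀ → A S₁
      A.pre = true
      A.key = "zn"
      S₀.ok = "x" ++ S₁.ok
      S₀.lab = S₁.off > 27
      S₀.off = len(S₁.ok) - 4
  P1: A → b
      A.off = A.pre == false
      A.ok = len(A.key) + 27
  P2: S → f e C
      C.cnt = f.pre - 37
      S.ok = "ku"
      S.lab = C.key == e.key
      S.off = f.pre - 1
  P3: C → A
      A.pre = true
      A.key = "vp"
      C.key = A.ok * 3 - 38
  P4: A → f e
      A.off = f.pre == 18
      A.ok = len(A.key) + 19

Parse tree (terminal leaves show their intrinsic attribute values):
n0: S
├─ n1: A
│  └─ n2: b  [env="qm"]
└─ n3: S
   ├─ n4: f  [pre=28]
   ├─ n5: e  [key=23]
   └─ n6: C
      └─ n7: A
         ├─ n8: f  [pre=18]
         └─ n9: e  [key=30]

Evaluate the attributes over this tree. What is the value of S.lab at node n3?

1. n1.pre = true  [true]
2. n1.key = "zn"  ["zn"]
3. n2.env = "qm"  [terminal]
4. n1.off = false  [A.pre == false]
5. n1.ok = 29  [len(A.key) + 27]
6. n4.pre = 28  [terminal]
7. n5.key = 23  [terminal]
8. n6.cnt = -9  [f.pre - 37]
9. n7.pre = true  [true]
10. n7.key = "vp"  ["vp"]
11. n8.pre = 18  [terminal]
12. n9.key = 30  [terminal]
13. n7.off = true  [f.pre == 18]
14. n7.ok = 21  [len(A.key) + 19]
15. n6.key = 25  [A.ok * 3 - 38]
16. n3.ok = "ku"  ["ku"]
17. n3.lab = false  [C.key == e.key]
18. n3.off = 27  [f.pre - 1]
19. n0.ok = "xku"  ["x" ++ S₁.ok]
20. n0.lab = false  [S₁.off > 27]
21. n0.off = -2  [len(S₁.ok) - 4]

false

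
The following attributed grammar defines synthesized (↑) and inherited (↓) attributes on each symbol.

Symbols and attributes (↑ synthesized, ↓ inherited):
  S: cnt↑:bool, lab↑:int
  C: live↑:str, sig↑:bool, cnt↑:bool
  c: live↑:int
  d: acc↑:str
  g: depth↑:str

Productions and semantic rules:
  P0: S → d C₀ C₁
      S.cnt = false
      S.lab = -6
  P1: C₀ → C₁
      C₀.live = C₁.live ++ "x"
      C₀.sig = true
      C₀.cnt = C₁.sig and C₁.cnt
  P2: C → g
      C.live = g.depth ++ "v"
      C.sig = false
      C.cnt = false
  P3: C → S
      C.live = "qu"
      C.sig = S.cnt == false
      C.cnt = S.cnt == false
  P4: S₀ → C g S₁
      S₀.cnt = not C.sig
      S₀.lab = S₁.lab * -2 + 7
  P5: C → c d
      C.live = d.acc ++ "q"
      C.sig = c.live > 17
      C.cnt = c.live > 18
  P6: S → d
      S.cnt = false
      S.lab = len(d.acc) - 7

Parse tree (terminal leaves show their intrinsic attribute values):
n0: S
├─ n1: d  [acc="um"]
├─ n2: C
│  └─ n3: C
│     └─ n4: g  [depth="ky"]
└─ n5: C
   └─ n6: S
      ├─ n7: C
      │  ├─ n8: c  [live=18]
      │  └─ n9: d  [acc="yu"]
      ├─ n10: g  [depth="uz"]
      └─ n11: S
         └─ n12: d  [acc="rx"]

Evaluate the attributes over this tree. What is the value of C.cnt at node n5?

true

1. n1.acc = "um"  [terminal]
2. n4.depth = "ky"  [terminal]
3. n3.live = "kyv"  [g.depth ++ "v"]
4. n3.sig = false  [false]
5. n3.cnt = false  [false]
6. n2.live = "kyvx"  [C₁.live ++ "x"]
7. n2.sig = true  [true]
8. n2.cnt = false  [C₁.sig and C₁.cnt]
9. n8.live = 18  [terminal]
10. n9.acc = "yu"  [terminal]
11. n7.live = "yuq"  [d.acc ++ "q"]
12. n7.sig = true  [c.live > 17]
13. n7.cnt = false  [c.live > 18]
14. n10.depth = "uz"  [terminal]
15. n12.acc = "rx"  [terminal]
16. n11.cnt = false  [false]
17. n11.lab = -5  [len(d.acc) - 7]
18. n6.cnt = false  [not C.sig]
19. n6.lab = 17  [S₁.lab * -2 + 7]
20. n5.live = "qu"  ["qu"]
21. n5.sig = true  [S.cnt == false]
22. n5.cnt = true  [S.cnt == false]
23. n0.cnt = false  [false]
24. n0.lab = -6  [-6]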